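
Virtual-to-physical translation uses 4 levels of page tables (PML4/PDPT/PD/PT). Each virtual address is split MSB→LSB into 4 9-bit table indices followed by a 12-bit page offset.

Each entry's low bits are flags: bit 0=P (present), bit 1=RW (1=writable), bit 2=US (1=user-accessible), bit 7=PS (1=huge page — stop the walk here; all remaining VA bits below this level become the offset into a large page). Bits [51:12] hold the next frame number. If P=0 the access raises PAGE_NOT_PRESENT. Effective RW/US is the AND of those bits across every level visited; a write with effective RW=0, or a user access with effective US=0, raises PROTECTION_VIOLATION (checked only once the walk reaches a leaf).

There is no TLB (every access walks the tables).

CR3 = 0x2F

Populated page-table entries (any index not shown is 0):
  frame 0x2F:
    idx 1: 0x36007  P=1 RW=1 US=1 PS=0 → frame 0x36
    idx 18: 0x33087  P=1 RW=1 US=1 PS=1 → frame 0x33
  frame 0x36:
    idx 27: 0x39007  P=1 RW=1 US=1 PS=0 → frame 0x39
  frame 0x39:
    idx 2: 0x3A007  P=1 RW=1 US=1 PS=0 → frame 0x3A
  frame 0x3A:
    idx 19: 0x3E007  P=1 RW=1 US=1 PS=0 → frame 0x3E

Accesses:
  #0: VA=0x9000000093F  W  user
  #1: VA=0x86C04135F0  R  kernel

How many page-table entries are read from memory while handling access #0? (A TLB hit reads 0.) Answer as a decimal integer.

Trace:
#0 VA=0x9000000093F (w,user):
  L0 @0x2F[18] → 0x33087  P=1,RW=1,US=1,PS=1
  ⇒ phys 0x3393F (huge @L0)  [1 reads]
#1 VA=0x86C04135F0 (r,kernel):
  L0 @0x2F[1] → 0x36007  P=1,RW=1,US=1,PS=0
  L1 @0x36[27] → 0x39007  P=1,RW=1,US=1,PS=0
  L2 @0x39[2] → 0x3A007  P=1,RW=1,US=1,PS=0
  L3 @0x3A[19] → 0x3E007  P=1,RW=1,US=1,PS=0
  ⇒ phys 0x3E5F0  [4 reads]

Entries read for #0: 1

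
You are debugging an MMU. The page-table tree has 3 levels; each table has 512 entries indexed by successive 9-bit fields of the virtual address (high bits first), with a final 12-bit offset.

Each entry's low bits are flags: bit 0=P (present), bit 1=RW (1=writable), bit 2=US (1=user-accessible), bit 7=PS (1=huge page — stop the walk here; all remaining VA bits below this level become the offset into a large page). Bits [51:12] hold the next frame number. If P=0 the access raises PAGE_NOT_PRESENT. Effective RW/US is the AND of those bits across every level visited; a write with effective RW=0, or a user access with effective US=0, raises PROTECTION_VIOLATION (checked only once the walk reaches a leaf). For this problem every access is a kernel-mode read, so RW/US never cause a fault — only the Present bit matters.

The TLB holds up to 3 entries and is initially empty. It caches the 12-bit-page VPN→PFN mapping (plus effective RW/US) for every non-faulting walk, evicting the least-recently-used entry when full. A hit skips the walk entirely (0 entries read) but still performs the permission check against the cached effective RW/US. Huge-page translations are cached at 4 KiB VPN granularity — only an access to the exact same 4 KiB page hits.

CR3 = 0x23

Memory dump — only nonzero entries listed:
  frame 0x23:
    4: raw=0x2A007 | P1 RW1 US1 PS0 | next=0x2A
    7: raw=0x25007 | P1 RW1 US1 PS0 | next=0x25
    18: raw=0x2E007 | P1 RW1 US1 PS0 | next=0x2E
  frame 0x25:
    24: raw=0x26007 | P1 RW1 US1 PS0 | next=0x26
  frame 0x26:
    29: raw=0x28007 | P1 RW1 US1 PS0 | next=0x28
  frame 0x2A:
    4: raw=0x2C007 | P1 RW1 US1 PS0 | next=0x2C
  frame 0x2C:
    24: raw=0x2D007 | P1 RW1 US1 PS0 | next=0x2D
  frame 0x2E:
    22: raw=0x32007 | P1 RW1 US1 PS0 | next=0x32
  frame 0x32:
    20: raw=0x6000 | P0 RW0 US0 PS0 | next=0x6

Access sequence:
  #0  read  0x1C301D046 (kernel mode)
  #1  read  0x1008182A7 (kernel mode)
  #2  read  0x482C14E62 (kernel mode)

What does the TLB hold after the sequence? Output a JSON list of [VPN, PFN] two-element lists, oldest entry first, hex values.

Trace:
#0 VA=0x1C301D046 (r,kernel):
  L0: frame=0x23 idx=7 entry=0x25007 [P=1 RW=1 US=1 PS=0]
  L1: frame=0x25 idx=24 entry=0x26007 [P=1 RW=1 US=1 PS=0]
  L2: frame=0x26 idx=29 entry=0x28007 [P=1 RW=1 US=1 PS=0]
  ⇒ phys 0x28046  [3 reads]
#1 VA=0x1008182A7 (r,kernel):
  L0: frame=0x23 idx=4 entry=0x2A007 [P=1 RW=1 US=1 PS=0]
  L1: frame=0x2A idx=4 entry=0x2C007 [P=1 RW=1 US=1 PS=0]
  L2: frame=0x2C idx=24 entry=0x2D007 [P=1 RW=1 US=1 PS=0]
  ⇒ phys 0x2D2A7  [3 reads]
#2 VA=0x482C14E62 (r,kernel):
  L0: frame=0x23 idx=18 entry=0x2E007 [P=1 RW=1 US=1 PS=0]
  L1: frame=0x2E idx=22 entry=0x32007 [P=1 RW=1 US=1 PS=0]
  L2: frame=0x32 idx=20 entry=0x6000 [P=0 RW=0 US=0 PS=0]
  → PAGE_NOT_PRESENT  (3 entries read)

TLB: [["0x1C301D", "0x28"], ["0x100818", "0x2D"]]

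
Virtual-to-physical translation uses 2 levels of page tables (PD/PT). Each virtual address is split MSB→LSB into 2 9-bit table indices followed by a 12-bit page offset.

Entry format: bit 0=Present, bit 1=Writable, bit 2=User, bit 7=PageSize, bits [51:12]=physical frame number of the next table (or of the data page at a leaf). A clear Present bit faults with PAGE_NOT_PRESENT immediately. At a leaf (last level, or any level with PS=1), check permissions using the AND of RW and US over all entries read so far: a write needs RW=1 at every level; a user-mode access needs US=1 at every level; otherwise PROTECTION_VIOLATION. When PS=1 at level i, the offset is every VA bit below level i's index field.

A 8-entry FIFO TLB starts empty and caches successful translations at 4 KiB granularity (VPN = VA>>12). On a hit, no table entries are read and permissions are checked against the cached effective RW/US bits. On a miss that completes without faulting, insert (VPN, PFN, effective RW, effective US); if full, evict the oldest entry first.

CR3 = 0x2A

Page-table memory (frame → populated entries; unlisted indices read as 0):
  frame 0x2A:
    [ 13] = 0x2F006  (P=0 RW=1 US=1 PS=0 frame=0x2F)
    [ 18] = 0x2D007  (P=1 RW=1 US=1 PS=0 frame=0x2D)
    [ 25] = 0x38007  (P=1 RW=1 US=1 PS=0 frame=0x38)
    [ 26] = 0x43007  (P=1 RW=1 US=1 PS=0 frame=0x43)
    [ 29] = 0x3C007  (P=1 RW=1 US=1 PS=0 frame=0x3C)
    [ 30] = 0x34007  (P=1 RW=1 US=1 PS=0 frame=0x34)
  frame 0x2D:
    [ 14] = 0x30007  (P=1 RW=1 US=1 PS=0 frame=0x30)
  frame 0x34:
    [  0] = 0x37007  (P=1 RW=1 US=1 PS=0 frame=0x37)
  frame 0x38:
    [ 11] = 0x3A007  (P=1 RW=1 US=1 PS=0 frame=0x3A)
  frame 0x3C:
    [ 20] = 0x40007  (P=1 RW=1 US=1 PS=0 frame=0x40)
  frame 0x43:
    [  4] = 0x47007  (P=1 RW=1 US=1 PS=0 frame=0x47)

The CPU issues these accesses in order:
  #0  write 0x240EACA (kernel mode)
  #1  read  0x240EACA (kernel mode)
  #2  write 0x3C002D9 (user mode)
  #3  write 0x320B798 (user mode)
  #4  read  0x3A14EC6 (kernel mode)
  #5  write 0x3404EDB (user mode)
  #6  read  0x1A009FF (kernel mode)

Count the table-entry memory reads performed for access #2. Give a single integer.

Trace:
#0 VA=0x240EACA (w,kernel):
  [0] read 0x2A idx=18: raw=0x2D007 flags P=1 W=1 U=1 S=0
  [1] read 0x2D idx=14: raw=0x30007 flags P=1 W=1 U=1 S=0
  → PA=0x30ACA  (2 entries read)
#1 VA=0x240EACA (r,kernel):
  TLB hit vpn=0x240E → PA=0x30ACA
#2 VA=0x3C002D9 (w,user):
  [0] read 0x2A idx=30: raw=0x34007 flags P=1 W=1 U=1 S=0
  [1] read 0x34 idx=0: raw=0x37007 flags P=1 W=1 U=1 S=0
  → PA=0x372D9  (2 entries read)
#3 VA=0x320B798 (w,user):
  [0] read 0x2A idx=25: raw=0x38007 flags P=1 W=1 U=1 S=0
  [1] read 0x38 idx=11: raw=0x3A007 flags P=1 W=1 U=1 S=0
  → PA=0x3A798  (2 entries read)
#4 VA=0x3A14EC6 (r,kernel):
  [0] read 0x2A idx=29: raw=0x3C007 flags P=1 W=1 U=1 S=0
  [1] read 0x3C idx=20: raw=0x40007 flags P=1 W=1 U=1 S=0
  → PA=0x40EC6  (2 entries read)
#5 VA=0x3404EDB (w,user):
  [0] read 0x2A idx=26: raw=0x43007 flags P=1 W=1 U=1 S=0
  [1] read 0x43 idx=4: raw=0x47007 flags P=1 W=1 U=1 S=0
  → PA=0x47EDB  (2 entries read)
#6 VA=0x1A009FF (r,kernel):
  [0] read 0x2A idx=13: raw=0x2F006 flags P=0 W=1 U=1 S=0
  ⇒ fault: PAGE_NOT_PRESENT  — 1 lookups

Entries read for #2: 2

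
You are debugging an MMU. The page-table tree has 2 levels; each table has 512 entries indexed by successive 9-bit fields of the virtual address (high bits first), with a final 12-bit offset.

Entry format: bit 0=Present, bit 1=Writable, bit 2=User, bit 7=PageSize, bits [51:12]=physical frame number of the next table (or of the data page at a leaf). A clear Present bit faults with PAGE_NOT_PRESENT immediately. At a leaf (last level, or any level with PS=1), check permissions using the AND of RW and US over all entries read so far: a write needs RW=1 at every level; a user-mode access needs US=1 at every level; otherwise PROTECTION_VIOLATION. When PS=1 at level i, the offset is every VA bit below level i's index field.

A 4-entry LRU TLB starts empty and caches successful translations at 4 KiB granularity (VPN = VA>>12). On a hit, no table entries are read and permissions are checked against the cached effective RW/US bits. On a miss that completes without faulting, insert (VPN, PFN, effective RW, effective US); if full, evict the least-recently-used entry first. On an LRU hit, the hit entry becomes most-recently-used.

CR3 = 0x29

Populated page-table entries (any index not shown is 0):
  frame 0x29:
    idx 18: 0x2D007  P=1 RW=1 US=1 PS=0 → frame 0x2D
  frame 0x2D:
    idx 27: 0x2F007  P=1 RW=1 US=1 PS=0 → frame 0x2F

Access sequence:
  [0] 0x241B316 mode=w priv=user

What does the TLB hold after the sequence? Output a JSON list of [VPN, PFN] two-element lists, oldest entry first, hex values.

Per-access translation:
#0 VA=0x241B316 (w,user):
  L0 @0x29[18] → 0x2D007  P=1,RW=1,US=1,PS=0
  L1 @0x2D[27] → 0x2F007  P=1,RW=1,US=1,PS=0
  ⇒ phys 0x2F316  [2 reads]

TLB: [["0x241B", "0x2F"]]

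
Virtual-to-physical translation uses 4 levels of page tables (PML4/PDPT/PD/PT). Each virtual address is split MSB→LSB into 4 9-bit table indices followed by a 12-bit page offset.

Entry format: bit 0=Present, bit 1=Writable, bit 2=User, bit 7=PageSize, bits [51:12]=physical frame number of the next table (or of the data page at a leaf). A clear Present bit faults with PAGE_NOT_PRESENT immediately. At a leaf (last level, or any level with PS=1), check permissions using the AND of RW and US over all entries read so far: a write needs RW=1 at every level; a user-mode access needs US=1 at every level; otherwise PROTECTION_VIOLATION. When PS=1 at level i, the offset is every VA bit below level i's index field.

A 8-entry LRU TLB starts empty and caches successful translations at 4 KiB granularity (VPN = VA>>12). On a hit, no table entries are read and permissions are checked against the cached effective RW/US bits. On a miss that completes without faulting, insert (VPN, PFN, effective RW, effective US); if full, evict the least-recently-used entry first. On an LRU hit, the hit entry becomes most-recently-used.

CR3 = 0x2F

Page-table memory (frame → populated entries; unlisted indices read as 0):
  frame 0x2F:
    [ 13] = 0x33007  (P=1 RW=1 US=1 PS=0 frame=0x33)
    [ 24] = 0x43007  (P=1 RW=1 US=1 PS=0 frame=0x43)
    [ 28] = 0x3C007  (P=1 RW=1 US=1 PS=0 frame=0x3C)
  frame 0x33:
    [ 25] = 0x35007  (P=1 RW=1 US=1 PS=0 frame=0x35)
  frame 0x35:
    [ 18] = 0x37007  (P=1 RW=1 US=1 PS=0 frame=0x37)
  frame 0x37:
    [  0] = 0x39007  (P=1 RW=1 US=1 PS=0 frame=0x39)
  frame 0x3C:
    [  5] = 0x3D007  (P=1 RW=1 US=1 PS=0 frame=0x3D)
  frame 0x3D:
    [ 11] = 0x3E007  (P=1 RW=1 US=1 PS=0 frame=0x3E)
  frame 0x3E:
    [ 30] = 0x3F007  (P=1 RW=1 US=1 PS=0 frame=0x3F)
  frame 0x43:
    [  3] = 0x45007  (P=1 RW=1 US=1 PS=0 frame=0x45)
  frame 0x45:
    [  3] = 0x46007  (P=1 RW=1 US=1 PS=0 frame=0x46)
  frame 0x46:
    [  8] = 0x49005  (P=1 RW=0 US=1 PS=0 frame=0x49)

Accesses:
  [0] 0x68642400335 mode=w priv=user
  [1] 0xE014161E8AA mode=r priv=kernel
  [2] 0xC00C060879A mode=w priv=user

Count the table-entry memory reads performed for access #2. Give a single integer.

Walk each access:
#0 VA=0x68642400335 (w,user):
  L0 @0x2F[13] → 0x33007  P=1,RW=1,US=1,PS=0
  L1 @0x33[25] → 0x35007  P=1,RW=1,US=1,PS=0
  L2 @0x35[18] → 0x37007  P=1,RW=1,US=1,PS=0
  L3 @0x37[0] → 0x39007  P=1,RW=1,US=1,PS=0
  → PA=0x39335  (4 entries read)
#1 VA=0xE014161E8AA (r,kernel):
  L0 @0x2F[28] → 0x3C007  P=1,RW=1,US=1,PS=0
  L1 @0x3C[5] → 0x3D007  P=1,RW=1,US=1,PS=0
  L2 @0x3D[11] → 0x3E007  P=1,RW=1,US=1,PS=0
  L3 @0x3E[30] → 0x3F007  P=1,RW=1,US=1,PS=0
  → PA=0x3F8AA  (4 entries read)
#2 VA=0xC00C060879A (w,user):
  L0 @0x2F[24] → 0x43007  P=1,RW=1,US=1,PS=0
  L1 @0x43[3] → 0x45007  P=1,RW=1,US=1,PS=0
  L2 @0x45[3] → 0x46007  P=1,RW=1,US=1,PS=0
  L3 @0x46[8] → 0x49005  P=1,RW=0,US=1,PS=0
  ✗ PROTECTION_VIOLATION  [4 reads]

Entries read for #2: 4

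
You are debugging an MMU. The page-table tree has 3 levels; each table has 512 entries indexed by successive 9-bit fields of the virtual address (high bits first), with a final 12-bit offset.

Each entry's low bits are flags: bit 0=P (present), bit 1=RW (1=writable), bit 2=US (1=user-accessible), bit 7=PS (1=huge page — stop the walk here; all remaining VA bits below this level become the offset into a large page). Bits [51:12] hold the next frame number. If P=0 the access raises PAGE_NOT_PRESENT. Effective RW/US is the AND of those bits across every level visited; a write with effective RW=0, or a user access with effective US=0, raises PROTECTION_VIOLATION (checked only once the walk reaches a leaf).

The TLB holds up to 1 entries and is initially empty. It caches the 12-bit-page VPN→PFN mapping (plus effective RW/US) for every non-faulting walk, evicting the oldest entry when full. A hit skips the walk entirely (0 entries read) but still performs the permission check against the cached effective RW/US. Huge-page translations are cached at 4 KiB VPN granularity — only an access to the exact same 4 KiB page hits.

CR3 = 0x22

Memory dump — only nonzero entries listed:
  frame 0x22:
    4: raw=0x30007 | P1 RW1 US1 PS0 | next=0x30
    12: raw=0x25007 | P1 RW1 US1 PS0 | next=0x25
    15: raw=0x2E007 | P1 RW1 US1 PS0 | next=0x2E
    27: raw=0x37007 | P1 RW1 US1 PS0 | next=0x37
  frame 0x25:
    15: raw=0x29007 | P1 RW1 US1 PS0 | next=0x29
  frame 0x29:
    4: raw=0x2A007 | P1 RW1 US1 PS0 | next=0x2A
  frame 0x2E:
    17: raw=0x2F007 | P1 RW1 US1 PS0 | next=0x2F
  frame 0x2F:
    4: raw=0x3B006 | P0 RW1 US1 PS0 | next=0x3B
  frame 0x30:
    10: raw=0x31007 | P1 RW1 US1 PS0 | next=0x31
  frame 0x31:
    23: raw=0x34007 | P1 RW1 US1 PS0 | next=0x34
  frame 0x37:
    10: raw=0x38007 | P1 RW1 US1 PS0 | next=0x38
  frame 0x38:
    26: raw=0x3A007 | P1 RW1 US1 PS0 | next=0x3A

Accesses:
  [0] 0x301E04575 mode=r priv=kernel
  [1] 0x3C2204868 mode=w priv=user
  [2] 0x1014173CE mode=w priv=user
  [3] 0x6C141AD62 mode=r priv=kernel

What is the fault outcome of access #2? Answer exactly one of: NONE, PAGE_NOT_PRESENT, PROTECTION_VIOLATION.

Trace:
#0 VA=0x301E04575 (r,kernel):
  [0] read 0x22 idx=12: raw=0x25007 flags P=1 W=1 U=1 S=0
  [1] read 0x25 idx=15: raw=0x29007 flags P=1 W=1 U=1 S=0
  [2] read 0x29 idx=4: raw=0x2A007 flags P=1 W=1 U=1 S=0
  ⇒ phys 0x2A575  [3 reads]
#1 VA=0x3C2204868 (w,user):
  [0] read 0x22 idx=15: raw=0x2E007 flags P=1 W=1 U=1 S=0
  [1] read 0x2E idx=17: raw=0x2F007 flags P=1 W=1 U=1 S=0
  [2] read 0x2F idx=4: raw=0x3B006 flags P=0 W=1 U=1 S=0
  ✗ PAGE_NOT_PRESENT  [3 reads]
#2 VA=0x1014173CE (w,user):
  [0] read 0x22 idx=4: raw=0x30007 flags P=1 W=1 U=1 S=0
  [1] read 0x30 idx=10: raw=0x31007 flags P=1 W=1 U=1 S=0
  [2] read 0x31 idx=23: raw=0x34007 flags P=1 W=1 U=1 S=0
  ⇒ phys 0x343CE  [3 reads]
#3 VA=0x6C141AD62 (r,kernel):
  [0] read 0x22 idx=27: raw=0x37007 flags P=1 W=1 U=1 S=0
  [1] read 0x37 idx=10: raw=0x38007 flags P=1 W=1 U=1 S=0
  [2] read 0x38 idx=26: raw=0x3A007 flags P=1 W=1 U=1 S=0
  ⇒ phys 0x3AD62  [3 reads]

Access #2 fault: NONE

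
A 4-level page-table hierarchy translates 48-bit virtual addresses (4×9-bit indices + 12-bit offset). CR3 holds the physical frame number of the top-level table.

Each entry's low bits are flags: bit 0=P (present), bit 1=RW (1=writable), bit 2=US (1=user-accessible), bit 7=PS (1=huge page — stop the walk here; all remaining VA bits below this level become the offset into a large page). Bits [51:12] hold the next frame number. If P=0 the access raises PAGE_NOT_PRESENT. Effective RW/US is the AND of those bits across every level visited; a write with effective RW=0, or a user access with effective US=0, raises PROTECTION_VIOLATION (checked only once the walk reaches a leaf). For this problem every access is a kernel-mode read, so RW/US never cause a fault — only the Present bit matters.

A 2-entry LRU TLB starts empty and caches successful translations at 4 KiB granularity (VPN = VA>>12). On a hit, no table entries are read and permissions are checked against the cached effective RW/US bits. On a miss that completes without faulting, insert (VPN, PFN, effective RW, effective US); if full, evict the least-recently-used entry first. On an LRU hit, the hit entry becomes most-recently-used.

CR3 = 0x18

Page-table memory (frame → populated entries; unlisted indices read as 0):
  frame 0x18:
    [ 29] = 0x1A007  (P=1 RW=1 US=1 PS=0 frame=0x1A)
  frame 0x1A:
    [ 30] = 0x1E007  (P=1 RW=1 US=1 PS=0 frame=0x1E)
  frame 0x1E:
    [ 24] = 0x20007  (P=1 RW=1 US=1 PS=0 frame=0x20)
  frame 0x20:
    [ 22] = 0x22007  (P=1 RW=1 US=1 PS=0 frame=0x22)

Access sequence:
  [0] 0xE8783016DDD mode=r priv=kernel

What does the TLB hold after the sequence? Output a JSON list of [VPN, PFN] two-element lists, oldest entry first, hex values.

Per-access translation:
#0 VA=0xE8783016DDD (r,kernel):
  lvl0: tbl 0x18, slot 29 ⇒ 0x1A007 (P1/RW1/US1/PS0)
  lvl1: tbl 0x1A, slot 30 ⇒ 0x1E007 (P1/RW1/US1/PS0)
  lvl2: tbl 0x1E, slot 24 ⇒ 0x20007 (P1/RW1/US1/PS0)
  lvl3: tbl 0x20, slot 22 ⇒ 0x22007 (P1/RW1/US1/PS0)
  ⇒ phys 0x22DDD  [4 reads]

TLB: [["0xE8783016", "0x22"]]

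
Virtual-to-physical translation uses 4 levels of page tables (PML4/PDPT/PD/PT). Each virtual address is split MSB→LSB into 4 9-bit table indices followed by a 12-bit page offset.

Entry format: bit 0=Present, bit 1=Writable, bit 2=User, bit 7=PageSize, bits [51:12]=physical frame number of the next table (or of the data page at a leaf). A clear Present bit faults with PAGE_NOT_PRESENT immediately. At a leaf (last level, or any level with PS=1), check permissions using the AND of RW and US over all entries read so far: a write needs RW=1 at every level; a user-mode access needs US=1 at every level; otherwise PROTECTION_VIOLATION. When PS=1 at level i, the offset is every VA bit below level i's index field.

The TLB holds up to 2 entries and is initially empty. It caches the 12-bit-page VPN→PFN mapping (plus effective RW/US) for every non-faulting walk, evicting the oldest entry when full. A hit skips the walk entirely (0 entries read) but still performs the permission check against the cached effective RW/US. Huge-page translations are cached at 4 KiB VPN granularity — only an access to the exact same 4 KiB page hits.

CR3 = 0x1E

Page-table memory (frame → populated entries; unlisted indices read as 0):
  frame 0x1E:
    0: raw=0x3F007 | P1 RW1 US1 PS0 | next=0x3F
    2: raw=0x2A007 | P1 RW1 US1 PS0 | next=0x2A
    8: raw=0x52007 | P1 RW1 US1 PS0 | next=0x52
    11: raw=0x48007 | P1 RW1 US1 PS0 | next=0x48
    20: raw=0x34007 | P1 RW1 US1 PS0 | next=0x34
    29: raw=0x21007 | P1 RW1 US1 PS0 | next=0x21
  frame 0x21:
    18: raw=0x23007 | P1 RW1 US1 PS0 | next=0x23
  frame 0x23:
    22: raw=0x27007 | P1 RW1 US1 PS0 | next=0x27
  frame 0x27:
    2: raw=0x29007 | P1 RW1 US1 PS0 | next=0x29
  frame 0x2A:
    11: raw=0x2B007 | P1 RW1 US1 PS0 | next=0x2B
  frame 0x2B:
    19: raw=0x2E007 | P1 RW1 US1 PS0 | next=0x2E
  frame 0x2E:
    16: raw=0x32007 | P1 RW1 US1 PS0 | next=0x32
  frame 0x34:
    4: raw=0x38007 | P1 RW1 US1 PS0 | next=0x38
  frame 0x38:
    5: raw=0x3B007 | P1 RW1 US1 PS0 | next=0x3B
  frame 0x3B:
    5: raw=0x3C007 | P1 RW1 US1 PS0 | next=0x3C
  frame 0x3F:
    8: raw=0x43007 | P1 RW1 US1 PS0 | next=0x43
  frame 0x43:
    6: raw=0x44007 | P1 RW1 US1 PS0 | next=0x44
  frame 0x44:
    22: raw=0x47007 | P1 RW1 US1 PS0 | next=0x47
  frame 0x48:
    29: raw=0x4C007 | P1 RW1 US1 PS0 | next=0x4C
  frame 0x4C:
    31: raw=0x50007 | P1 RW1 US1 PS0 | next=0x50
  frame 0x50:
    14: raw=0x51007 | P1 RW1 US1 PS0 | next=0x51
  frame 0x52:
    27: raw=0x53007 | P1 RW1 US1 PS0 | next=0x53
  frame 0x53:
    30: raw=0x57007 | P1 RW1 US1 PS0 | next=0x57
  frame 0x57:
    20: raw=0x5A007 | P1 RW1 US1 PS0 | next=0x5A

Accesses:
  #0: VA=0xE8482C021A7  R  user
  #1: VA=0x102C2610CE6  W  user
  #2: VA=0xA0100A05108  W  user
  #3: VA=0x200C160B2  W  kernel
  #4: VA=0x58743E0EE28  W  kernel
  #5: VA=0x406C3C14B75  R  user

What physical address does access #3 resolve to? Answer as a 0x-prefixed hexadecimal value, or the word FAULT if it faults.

Trace:
#0 VA=0xE8482C021A7 (r,user):
  [0] read 0x1E idx=29: raw=0x21007 flags P=1 W=1 U=1 S=0
  [1] read 0x21 idx=18: raw=0x23007 flags P=1 W=1 U=1 S=0
  [2] read 0x23 idx=22: raw=0x27007 flags P=1 W=1 U=1 S=0
  [3] read 0x27 idx=2: raw=0x29007 flags P=1 W=1 U=1 S=0
  ⇒ phys 0x291A7  [4 reads]
#1 VA=0x102C2610CE6 (w,user):
  [0] read 0x1E idx=2: raw=0x2A007 flags P=1 W=1 U=1 S=0
  [1] read 0x2A idx=11: raw=0x2B007 flags P=1 W=1 U=1 S=0
  [2] read 0x2B idx=19: raw=0x2E007 flags P=1 W=1 U=1 S=0
  [3] read 0x2E idx=16: raw=0x32007 flags P=1 W=1 U=1 S=0
  ⇒ phys 0x32CE6  [4 reads]
#2 VA=0xA0100A05108 (w,user):
  [0] read 0x1E idx=20: raw=0x34007 flags P=1 W=1 U=1 S=0
  [1] read 0x34 idx=4: raw=0x38007 flags P=1 W=1 U=1 S=0
  [2] read 0x38 idx=5: raw=0x3B007 flags P=1 W=1 U=1 S=0
  [3] read 0x3B idx=5: raw=0x3C007 flags P=1 W=1 U=1 S=0
  ⇒ phys 0x3C108  [4 reads]
#3 VA=0x200C160B2 (w,kernel):
  [0] read 0x1E idx=0: raw=0x3F007 flags P=1 W=1 U=1 S=0
  [1] read 0x3F idx=8: raw=0x43007 flags P=1 W=1 U=1 S=0
  [2] read 0x43 idx=6: raw=0x44007 flags P=1 W=1 U=1 S=0
  [3] read 0x44 idx=22: raw=0x47007 flags P=1 W=1 U=1 S=0
  ⇒ phys 0x470B2  [4 reads]
#4 VA=0x58743E0EE28 (w,kernel):
  [0] read 0x1E idx=11: raw=0x48007 flags P=1 W=1 U=1 S=0
  [1] read 0x48 idx=29: raw=0x4C007 flags P=1 W=1 U=1 S=0
  [2] read 0x4C idx=31: raw=0x50007 flags P=1 W=1 U=1 S=0
  [3] read 0x50 idx=14: raw=0x51007 flags P=1 W=1 U=1 S=0
  ⇒ phys 0x51E28  [4 reads]
#5 VA=0x406C3C14B75 (r,user):
  [0] read 0x1E idx=8: raw=0x52007 flags P=1 W=1 U=1 S=0
  [1] read 0x52 idx=27: raw=0x53007 flags P=1 W=1 U=1 S=0
  [2] read 0x53 idx=30: raw=0x57007 flags P=1 W=1 U=1 S=0
  [3] read 0x57 idx=20: raw=0x5A007 flags P=1 W=1 U=1 S=0
  ⇒ phys 0x5AB75  [4 reads]

Access #3 PA: 0x470B2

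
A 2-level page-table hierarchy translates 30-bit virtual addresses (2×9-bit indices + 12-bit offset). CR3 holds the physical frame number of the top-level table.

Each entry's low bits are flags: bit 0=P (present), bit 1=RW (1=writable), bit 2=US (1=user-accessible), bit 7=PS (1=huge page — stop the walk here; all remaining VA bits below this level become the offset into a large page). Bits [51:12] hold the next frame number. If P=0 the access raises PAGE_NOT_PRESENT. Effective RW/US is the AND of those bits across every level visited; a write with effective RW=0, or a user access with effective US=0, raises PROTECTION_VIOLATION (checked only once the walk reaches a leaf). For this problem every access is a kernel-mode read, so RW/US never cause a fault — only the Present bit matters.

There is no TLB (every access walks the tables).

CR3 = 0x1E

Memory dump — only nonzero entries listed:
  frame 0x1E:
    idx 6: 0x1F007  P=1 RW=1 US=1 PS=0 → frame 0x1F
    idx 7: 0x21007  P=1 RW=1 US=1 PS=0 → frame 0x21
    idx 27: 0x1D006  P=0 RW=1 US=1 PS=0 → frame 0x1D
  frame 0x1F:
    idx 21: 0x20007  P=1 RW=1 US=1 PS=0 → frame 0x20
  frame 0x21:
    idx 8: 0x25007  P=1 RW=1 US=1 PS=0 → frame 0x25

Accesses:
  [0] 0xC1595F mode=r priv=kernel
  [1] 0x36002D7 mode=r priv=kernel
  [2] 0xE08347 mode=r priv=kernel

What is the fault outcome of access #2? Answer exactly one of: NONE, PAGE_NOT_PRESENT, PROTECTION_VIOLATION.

Per-access translation:
#0 VA=0xC1595F (r,kernel):
  lvl0: tbl 0x1E, slot 6 ⇒ 0x1F007 (P1/RW1/US1/PS0)
  lvl1: tbl 0x1F, slot 21 ⇒ 0x20007 (P1/RW1/US1/PS0)
  → PA=0x2095F  (2 entries read)
#1 VA=0x36002D7 (r,kernel):
  lvl0: tbl 0x1E, slot 27 ⇒ 0x1D006 (P0/RW1/US1/PS0)
  ✗ PAGE_NOT_PRESENT  [1 reads]
#2 VA=0xE08347 (r,kernel):
  lvl0: tbl 0x1E, slot 7 ⇒ 0x21007 (P1/RW1/US1/PS0)
  lvl1: tbl 0x21, slot 8 ⇒ 0x25007 (P1/RW1/US1/PS0)
  → PA=0x25347  (2 entries read)

Access #2 fault: NONE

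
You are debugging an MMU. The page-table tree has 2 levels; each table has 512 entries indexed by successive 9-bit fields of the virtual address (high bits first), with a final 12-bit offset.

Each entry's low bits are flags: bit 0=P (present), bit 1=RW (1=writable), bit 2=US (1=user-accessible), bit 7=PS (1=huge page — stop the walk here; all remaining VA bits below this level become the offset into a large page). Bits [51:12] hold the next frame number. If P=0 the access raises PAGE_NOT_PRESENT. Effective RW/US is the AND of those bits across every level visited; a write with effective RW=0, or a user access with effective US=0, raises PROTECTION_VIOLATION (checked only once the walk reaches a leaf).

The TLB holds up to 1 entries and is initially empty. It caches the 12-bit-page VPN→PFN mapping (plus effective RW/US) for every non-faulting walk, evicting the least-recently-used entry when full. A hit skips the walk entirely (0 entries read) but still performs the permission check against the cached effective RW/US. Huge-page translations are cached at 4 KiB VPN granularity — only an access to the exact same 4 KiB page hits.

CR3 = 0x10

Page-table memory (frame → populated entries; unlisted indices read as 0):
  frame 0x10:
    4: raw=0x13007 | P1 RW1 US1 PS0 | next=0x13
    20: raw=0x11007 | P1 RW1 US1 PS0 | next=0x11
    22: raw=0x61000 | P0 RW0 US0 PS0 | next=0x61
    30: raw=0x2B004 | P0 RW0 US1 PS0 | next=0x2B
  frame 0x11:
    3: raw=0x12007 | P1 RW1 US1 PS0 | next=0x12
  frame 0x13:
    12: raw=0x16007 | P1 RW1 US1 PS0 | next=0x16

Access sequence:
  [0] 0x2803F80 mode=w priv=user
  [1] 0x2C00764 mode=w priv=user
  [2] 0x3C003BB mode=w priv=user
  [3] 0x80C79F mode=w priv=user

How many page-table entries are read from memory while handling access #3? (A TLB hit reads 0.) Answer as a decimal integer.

Walk each access:
#0 VA=0x2803F80 (w,user):
  [0] read 0x10 idx=20: raw=0x11007 flags P=1 W=1 U=1 S=0
  [1] read 0x11 idx=3: raw=0x12007 flags P=1 W=1 U=1 S=0
  → PA=0x12F80  (2 entries read)
#1 VA=0x2C00764 (w,user):
  [0] read 0x10 idx=22: raw=0x61000 flags P=0 W=0 U=0 S=0
  → PAGE_NOT_PRESENT  (1 entries read)
#2 VA=0x3C003BB (w,user):
  [0] read 0x10 idx=30: raw=0x2B004 flags P=0 W=0 U=1 S=0
  → PAGE_NOT_PRESENT  (1 entries read)
#3 VA=0x80C79F (w,user):
  [0] read 0x10 idx=4: raw=0x13007 flags P=1 W=1 U=1 S=0
  [1] read 0x13 idx=12: raw=0x16007 flags P=1 W=1 U=1 S=0
  → PA=0x1679F  (2 entries read)

Entries read for #3: 2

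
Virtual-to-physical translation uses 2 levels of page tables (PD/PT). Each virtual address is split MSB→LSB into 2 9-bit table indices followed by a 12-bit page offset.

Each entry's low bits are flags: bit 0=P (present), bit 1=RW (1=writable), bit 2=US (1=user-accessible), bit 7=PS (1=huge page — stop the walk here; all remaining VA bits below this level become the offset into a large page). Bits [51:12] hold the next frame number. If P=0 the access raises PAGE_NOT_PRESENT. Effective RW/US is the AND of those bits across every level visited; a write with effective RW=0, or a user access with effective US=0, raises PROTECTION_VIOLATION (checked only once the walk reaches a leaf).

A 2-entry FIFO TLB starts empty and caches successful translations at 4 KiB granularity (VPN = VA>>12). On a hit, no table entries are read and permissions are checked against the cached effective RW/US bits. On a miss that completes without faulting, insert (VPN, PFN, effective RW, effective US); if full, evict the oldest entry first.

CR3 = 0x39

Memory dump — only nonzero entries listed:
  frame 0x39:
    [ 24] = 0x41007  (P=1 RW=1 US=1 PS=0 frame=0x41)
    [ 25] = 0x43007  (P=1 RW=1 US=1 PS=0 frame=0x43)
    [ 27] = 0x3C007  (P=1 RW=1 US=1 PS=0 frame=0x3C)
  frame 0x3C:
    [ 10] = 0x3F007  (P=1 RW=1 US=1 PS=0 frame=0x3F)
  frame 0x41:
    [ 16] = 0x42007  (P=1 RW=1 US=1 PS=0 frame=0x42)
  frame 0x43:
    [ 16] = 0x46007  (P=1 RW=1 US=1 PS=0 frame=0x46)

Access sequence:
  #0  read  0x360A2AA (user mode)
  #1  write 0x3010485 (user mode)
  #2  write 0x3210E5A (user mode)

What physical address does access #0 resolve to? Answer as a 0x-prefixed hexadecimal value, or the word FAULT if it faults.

Per-access translation:
#0 VA=0x360A2AA (r,user):
  L0 @0x39[27] → 0x3C007  P=1,RW=1,US=1,PS=0
  L1 @0x3C[10] → 0x3F007  P=1,RW=1,US=1,PS=0
  → PA=0x3F2AA  (2 entries read)
#1 VA=0x3010485 (w,user):
  L0 @0x39[24] → 0x41007  P=1,RW=1,US=1,PS=0
  L1 @0x41[16] → 0x42007  P=1,RW=1,US=1,PS=0
  → PA=0x42485  (2 entries read)
#2 VA=0x3210E5A (w,user):
  L0 @0x39[25] → 0x43007  P=1,RW=1,US=1,PS=0
  L1 @0x43[16] → 0x46007  P=1,RW=1,US=1,PS=0
  → PA=0x46E5A  (2 entries read)

Access #0 PA: 0x3F2AA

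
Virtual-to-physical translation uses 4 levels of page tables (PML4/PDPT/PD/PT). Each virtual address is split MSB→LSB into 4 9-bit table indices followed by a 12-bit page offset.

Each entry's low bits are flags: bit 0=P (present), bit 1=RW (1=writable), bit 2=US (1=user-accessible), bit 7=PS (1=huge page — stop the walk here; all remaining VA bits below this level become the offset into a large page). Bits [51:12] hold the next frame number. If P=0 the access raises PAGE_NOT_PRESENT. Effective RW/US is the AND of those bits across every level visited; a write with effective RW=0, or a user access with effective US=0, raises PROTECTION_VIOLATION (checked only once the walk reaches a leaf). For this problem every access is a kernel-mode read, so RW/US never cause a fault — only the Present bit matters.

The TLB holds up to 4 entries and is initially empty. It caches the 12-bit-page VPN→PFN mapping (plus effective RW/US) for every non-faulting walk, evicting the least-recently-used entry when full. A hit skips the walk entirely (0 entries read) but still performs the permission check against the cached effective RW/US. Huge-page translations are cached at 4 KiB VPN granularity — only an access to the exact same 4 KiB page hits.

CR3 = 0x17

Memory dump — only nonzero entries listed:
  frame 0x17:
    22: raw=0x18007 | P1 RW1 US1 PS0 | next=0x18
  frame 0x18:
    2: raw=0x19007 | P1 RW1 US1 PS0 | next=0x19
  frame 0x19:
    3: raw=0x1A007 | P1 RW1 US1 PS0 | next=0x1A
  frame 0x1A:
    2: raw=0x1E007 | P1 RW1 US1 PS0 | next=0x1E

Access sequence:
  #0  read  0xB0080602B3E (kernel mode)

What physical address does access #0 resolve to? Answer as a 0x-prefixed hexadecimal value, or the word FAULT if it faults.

Trace:
#0 VA=0xB0080602B3E (r,kernel):
  [0] read 0x17 idx=22: raw=0x18007 flags P=1 W=1 U=1 S=0
  [1] read 0x18 idx=2: raw=0x19007 flags P=1 W=1 U=1 S=0
  [2] read 0x19 idx=3: raw=0x1A007 flags P=1 W=1 U=1 S=0
  [3] read 0x1A idx=2: raw=0x1E007 flags P=1 W=1 U=1 S=0
  ⇒ phys 0x1EB3E  [4 reads]

Access #0 PA: 0x1EB3E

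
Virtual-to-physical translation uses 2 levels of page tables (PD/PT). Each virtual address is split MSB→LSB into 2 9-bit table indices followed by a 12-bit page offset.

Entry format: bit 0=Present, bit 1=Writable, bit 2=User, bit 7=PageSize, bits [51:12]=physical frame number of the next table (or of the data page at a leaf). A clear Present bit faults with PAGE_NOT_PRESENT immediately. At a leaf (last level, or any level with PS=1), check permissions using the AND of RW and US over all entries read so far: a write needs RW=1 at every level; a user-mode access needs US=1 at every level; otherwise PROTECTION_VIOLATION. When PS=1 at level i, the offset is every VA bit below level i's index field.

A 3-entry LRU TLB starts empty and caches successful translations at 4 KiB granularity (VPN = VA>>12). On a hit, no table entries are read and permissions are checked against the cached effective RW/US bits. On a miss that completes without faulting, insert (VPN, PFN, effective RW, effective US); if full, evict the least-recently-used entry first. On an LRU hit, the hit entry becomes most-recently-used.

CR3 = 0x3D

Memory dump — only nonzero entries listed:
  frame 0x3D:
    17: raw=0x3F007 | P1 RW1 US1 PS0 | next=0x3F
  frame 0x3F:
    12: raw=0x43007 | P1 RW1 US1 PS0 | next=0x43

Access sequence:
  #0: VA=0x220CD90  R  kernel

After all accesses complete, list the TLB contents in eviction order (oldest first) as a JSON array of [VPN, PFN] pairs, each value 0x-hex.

Per-access translation:
#0 VA=0x220CD90 (r,kernel):
  lvl0: tbl 0x3D, slot 17 ⇒ 0x3F007 (P1/RW1/US1/PS0)
  lvl1: tbl 0x3F, slot 12 ⇒ 0x43007 (P1/RW1/US1/PS0)
  ✓ 0x43D90  — 2 lookups

TLB: [["0x220C", "0x43"]]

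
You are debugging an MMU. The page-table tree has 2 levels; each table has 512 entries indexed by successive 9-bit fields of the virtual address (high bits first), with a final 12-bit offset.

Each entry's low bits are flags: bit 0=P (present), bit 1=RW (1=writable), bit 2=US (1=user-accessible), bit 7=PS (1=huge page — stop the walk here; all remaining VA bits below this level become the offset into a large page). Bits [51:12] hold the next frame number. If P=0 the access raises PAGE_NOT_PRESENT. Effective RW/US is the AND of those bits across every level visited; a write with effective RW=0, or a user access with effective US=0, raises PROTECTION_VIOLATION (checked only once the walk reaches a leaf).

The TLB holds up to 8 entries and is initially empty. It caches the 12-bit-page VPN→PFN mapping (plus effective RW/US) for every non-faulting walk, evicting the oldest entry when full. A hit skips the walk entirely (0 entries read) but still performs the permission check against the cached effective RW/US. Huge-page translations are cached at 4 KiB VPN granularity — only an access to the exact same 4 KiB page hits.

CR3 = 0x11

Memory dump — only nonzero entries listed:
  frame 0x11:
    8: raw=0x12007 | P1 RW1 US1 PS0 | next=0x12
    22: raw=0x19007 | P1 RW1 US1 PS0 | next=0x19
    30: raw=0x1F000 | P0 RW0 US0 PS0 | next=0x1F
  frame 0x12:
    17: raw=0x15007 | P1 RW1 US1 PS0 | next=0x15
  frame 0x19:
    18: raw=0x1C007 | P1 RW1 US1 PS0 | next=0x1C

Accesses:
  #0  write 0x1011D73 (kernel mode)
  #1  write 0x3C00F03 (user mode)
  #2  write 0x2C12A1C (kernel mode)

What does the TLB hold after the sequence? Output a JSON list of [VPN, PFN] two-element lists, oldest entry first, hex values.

Per-access translation:
#0 VA=0x1011D73 (w,kernel):
  L0 @0x11[8] → 0x12007  P=1,RW=1,US=1,PS=0
  L1 @0x12[17] → 0x15007  P=1,RW=1,US=1,PS=0
  ⇒ phys 0x15D73  [2 reads]
#1 VA=0x3C00F03 (w,user):
  L0 @0x11[30] → 0x1F000  P=0,RW=0,US=0,PS=0
  ✗ PAGE_NOT_PRESENT  [1 reads]
#2 VA=0x2C12A1C (w,kernel):
  L0 @0x11[22] → 0x19007  P=1,RW=1,US=1,PS=0
  L1 @0x19[18] → 0x1C007  P=1,RW=1,US=1,PS=0
  ⇒ phys 0x1CA1C  [2 reads]

TLB: [["0x1011", "0x15"], ["0x2C12", "0x1C"]]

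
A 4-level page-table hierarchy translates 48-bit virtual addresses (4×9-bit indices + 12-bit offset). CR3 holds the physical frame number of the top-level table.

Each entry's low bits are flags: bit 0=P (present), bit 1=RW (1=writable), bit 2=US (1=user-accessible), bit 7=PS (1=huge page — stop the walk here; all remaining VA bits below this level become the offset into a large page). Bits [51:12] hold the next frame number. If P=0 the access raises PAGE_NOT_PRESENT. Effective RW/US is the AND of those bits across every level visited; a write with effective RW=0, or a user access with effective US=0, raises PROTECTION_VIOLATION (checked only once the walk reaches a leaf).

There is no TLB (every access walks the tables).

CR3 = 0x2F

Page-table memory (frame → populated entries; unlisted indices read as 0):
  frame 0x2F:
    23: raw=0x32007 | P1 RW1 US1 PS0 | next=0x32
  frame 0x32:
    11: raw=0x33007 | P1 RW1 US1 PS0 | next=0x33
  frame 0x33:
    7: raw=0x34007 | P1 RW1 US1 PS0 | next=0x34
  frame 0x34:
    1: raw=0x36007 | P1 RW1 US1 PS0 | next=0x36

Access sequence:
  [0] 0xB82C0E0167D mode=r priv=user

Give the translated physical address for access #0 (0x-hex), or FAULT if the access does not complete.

Per-access translation:
#0 VA=0xB82C0E0167D (r,user):
  L0: frame=0x2F idx=23 entry=0x32007 [P=1 RW=1 US=1 PS=0]
  L1: frame=0x32 idx=11 entry=0x33007 [P=1 RW=1 US=1 PS=0]
  L2: frame=0x33 idx=7 entry=0x34007 [P=1 RW=1 US=1 PS=0]
  L3: frame=0x34 idx=1 entry=0x36007 [P=1 RW=1 US=1 PS=0]
  → PA=0x3667D  (4 entries read)

Access #0 PA: 0x3667D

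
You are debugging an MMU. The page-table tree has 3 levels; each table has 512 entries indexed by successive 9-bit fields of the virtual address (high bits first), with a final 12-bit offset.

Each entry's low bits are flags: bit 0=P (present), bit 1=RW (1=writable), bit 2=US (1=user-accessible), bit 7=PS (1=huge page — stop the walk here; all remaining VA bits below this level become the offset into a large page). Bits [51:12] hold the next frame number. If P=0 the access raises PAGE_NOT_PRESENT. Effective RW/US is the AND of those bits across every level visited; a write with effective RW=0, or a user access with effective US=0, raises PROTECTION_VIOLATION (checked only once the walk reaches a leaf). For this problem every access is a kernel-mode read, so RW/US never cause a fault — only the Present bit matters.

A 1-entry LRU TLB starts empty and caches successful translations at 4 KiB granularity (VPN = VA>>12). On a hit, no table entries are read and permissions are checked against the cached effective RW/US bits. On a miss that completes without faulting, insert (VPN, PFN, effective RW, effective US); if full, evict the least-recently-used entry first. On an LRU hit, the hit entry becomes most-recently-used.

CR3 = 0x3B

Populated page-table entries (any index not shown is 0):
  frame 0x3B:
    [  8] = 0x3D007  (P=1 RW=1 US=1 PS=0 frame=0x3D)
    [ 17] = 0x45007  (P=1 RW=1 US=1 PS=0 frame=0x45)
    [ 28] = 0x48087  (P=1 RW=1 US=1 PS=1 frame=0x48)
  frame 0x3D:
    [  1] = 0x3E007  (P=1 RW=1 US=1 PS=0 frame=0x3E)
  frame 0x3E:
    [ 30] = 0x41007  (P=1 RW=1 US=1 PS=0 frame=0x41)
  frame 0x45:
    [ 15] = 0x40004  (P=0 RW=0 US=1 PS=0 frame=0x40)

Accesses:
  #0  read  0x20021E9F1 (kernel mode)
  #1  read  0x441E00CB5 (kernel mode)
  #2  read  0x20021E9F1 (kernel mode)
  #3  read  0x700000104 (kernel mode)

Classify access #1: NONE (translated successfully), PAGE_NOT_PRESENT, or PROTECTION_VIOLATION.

Trace:
#0 VA=0x20021E9F1 (r,kernel):
  L0: frame=0x3B idx=8 entry=0x3D007 [P=1 RW=1 US=1 PS=0]
  L1: frame=0x3D idx=1 entry=0x3E007 [P=1 RW=1 US=1 PS=0]
  L2: frame=0x3E idx=30 entry=0x41007 [P=1 RW=1 US=1 PS=0]
  → PA=0x419F1  (3 entries read)
#1 VA=0x441E00CB5 (r,kernel):
  L0: frame=0x3B idx=17 entry=0x45007 [P=1 RW=1 US=1 PS=0]
  L1: frame=0x45 idx=15 entry=0x40004 [P=0 RW=0 US=1 PS=0]
  ⇒ fault: PAGE_NOT_PRESENT  — 2 lookups
#2 VA=0x20021E9F1 (r,kernel):
  TLB hit vpn=0x20021E → PA=0x419F1
#3 VA=0x700000104 (r,kernel):
  L0: frame=0x3B idx=28 entry=0x48087 [P=1 RW=1 US=1 PS=1]
  → PA=0x48104 (huge @L0)  (1 entries read)

Access #1 fault: PAGE_NOT_PRESENT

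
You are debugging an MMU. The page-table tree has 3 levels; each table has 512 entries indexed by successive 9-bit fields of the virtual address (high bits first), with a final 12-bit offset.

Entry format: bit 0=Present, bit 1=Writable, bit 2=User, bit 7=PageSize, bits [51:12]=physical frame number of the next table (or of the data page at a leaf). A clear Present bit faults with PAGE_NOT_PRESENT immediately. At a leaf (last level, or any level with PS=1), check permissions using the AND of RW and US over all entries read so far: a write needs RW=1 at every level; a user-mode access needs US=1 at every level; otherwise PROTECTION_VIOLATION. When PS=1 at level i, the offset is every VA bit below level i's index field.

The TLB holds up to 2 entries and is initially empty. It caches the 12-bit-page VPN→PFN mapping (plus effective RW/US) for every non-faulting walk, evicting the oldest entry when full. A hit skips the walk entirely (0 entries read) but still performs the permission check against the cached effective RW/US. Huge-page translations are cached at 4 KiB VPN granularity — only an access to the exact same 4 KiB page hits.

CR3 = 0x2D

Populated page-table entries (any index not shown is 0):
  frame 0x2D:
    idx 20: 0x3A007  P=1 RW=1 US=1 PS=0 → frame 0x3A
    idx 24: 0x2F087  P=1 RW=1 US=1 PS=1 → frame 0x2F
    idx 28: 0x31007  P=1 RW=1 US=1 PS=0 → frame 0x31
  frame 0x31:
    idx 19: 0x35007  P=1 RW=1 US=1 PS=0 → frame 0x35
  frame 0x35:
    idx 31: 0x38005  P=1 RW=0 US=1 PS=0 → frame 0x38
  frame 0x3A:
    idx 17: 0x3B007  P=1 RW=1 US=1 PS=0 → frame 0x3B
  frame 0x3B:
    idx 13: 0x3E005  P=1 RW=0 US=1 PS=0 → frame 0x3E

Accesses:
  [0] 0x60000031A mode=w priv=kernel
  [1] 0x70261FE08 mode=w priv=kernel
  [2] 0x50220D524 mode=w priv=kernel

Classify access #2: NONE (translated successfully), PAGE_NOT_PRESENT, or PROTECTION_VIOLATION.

Per-access translation:
#0 VA=0x60000031A (w,kernel):
  L0: frame=0x2D idx=24 entry=0x2F087 [P=1 RW=1 US=1 PS=1]
  ⇒ phys 0x2F31A (huge @L0)  [1 reads]
#1 VA=0x70261FE08 (w,kernel):
  L0: frame=0x2D idx=28 entry=0x31007 [P=1 RW=1 US=1 PS=0]
  L1: frame=0x31 idx=19 entry=0x35007 [P=1 RW=1 US=1 PS=0]
  L2: frame=0x35 idx=31 entry=0x38005 [P=1 RW=0 US=1 PS=0]
  → PROTECTION_VIOLATION  (3 entries read)
#2 VA=0x50220D524 (w,kernel):
  L0: frame=0x2D idx=20 entry=0x3A007 [P=1 RW=1 US=1 PS=0]
  L1: frame=0x3A idx=17 entry=0x3B007 [P=1 RW=1 US=1 PS=0]
  L2: frame=0x3B idx=13 entry=0x3E005 [P=1 RW=0 US=1 PS=0]
  → PROTECTION_VIOLATION  (3 entries read)

Access #2 fault: PROTECTION_VIOLATION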